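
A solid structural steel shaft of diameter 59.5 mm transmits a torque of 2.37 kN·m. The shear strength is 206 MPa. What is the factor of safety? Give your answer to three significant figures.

n = 3.60

τ = 16T/(πd³) = 16×2370000/(π×59.5³) = 57.30 MPa.
n = τ_limit/τ = 206/57.30 = 3.595.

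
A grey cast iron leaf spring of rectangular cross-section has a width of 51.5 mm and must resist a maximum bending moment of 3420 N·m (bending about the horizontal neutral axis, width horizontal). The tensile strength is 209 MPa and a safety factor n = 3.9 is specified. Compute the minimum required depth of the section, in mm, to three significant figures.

σ_allow = 209/3.9 = 53.59 MPa.
For a rectangular section σ = 6M/(bh²), so h² = 6M/(b σ_allow) = 6×3420000/(51.5×53.59) = 7435 mm².
h = 86.23 mm.

h = 86.2 mm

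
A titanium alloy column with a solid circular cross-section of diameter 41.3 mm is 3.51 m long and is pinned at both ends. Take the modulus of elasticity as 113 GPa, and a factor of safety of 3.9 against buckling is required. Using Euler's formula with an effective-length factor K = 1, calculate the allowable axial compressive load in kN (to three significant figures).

P_allow = 3.31 kN

I = πd⁴/64 = π×41.3⁴/64 = 142800 mm⁴.
Effective length L_e = KL = 1×3.51 m = 3510 mm.
Euler critical load P_cr = π²EI/L_e² = π²×113000×142800/3510² = 12930 N.
P_allow = P_cr/n = 12930/3.9 = 3315 N.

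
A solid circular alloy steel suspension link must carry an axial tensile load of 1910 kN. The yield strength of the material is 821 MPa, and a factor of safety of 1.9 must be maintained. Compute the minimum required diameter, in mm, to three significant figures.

d = 75.0 mm

Allowable stress σ_allow = 821/1.9 = 432.1 MPa.
Required area A = F/σ_allow = 1910000/432.1 = 4420 mm².
A = πd²/4 → d = √(4A/π) = 75.02 mm.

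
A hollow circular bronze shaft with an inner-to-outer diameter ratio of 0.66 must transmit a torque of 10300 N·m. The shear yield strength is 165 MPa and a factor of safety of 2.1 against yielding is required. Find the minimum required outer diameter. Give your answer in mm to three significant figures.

τ_allow = 165/2.1 = 78.57 MPa.
For a hollow shaft τ = 16T/[πd_o³(1−k⁴)] with k = 0.66, so 1−k⁴ = 0.8103.
d_o³ = 16T/[π τ_allow (1−k⁴)] = 16×1.0300×10^7/(π×78.57×0.8103) = 824000 mm³.
d_o = 93.75 mm.

d_o = 93.8 mm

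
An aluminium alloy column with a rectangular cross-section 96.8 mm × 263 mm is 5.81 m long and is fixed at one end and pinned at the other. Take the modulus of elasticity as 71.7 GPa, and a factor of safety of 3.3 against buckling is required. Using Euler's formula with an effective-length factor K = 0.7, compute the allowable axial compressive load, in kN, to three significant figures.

Buckling occurs about the weak axis: I_min = h·b³/12 = 263×96.8³/12 = 1.988×10^7 mm⁴ (b = 96.8 mm is the smaller dimension).
Effective length L_e = KL = 0.7×5.81 m = 4067 mm.
Euler critical load P_cr = π²EI/L_e² = π²×71700×1.988×10^7/4067² = 850500 N.
P_allow = P_cr/n = 850500/3.3 = 257700 N.

P_allow = 258 kN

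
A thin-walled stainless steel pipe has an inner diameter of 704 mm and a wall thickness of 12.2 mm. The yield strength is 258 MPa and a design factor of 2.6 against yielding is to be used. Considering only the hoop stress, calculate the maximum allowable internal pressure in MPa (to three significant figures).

p_allow = 3.44 MPa

σ_allow = 258/2.6 = 99.23 MPa.
σ_h = pD/(2t) → p_allow = 2σ_allow t/D = 2×99.23×12.2/704 = 3.439 MPa.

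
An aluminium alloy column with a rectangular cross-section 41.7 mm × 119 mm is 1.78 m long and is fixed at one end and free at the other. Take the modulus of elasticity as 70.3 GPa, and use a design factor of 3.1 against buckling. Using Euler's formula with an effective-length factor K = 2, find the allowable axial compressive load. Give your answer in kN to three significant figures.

Buckling occurs about the weak axis: I_min = h·b³/12 = 119×41.7³/12 = 719100 mm⁴ (b = 41.7 mm is the smaller dimension).
Effective length L_e = KL = 2×1.78 m = 3560 mm.
Euler critical load P_cr = π²EI/L_e² = π²×70300×719100/3560² = 39370 N.
P_allow = P_cr/n = 39370/3.1 = 12700 N.

P_allow = 12.7 kN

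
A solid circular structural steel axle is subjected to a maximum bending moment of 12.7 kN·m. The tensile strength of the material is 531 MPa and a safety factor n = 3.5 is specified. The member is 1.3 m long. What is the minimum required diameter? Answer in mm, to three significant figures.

d = 94.8 mm

σ_allow = 531/3.5 = 151.7 MPa.
For a solid circular section σ = 32M/(πd³), so d³ = 32M/(π σ_allow) = 32×1.2700×10^7/(π×151.7) = 852700 mm³.
d = 94.83 mm.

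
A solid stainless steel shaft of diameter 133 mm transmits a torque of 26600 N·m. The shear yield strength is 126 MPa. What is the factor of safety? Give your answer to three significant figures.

n = 2.19

τ = 16T/(πd³) = 16×2.6600×10^7/(π×133³) = 57.58 MPa.
n = τ_limit/τ = 126/57.58 = 2.188.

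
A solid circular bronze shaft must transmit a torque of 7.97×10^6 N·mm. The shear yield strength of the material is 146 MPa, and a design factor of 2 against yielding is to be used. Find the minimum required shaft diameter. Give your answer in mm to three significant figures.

Allowable shear stress τ_allow = 146/2 = 73.00 MPa.
For a solid shaft τ = 16T/(πd³), so d³ = 16T/(π τ_allow) = 16×7970000/(π×73.00) = 556000 mm³.
d = (556000)^(1/3) = 82.23 mm.

d = 82.2 mm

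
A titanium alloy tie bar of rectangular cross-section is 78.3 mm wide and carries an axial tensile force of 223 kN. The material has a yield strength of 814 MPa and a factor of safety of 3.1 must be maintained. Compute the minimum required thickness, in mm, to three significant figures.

t = 10.8 mm

σ_allow = 814/3.1 = 262.6 MPa.
Required area A = F/σ_allow = 223000/262.6 = 849.3 mm².
t = A/w = 849.3/78.3 = 10.85 mm.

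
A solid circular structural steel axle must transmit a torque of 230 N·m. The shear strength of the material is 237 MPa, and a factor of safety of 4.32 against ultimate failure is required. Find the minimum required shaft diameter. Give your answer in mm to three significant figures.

d = 27.7 mm

Allowable shear stress τ_allow = 237/4.32 = 54.86 MPa.
For a solid shaft τ = 16T/(πd³), so d³ = 16T/(π τ_allow) = 16×230000/(π×54.86) = 21350 mm³.
d = (21350)^(1/3) = 27.74 mm.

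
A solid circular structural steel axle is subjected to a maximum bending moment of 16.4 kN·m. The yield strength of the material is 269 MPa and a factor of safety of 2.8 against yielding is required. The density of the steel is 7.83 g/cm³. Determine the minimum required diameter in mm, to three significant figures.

σ_allow = 269/2.8 = 96.07 MPa.
For a solid circular section σ = 32M/(πd³), so d³ = 32M/(π σ_allow) = 32×1.6400×10^7/(π×96.07) = 1.739×10^6 mm³.
d = 120.2 mm.

d = 120 mm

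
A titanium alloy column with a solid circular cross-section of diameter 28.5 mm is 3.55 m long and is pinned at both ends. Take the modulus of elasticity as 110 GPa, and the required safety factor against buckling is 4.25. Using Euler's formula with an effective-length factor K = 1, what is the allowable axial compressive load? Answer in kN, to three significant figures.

I = πd⁴/64 = π×28.5⁴/64 = 32390 mm⁴.
Effective length L_e = KL = 1×3.55 m = 3550 mm.
Euler critical load P_cr = π²EI/L_e² = π²×110000×32390/3550² = 2790 N.
P_allow = P_cr/n = 2790/4.25 = 656.4 N.

P_allow = 0.656 kN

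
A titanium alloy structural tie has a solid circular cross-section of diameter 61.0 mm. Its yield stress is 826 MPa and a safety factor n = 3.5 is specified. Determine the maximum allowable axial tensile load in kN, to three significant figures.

σ_allow = 826/3.5 = 236.0 MPa.
A = πd²/4 = π×61.0²/4 = 2922 mm².
F_allow = σ_allow × A = 236.0×2922 = 689700 N.

F_allow = 690 kN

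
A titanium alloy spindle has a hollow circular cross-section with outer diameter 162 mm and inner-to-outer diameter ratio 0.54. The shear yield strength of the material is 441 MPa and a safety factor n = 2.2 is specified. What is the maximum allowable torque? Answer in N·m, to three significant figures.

τ_allow = 441/2.2 = 200.5 MPa.
For a hollow shaft T_allow = τ_allow·πd_o³(1−k⁴)/16 with 1−k⁴ = 0.9150, so πd_o³(1−k⁴)/16 = 763800 mm³.
T_allow = 200.5×763800 = 1.531×10^8 N·mm = 153100 N·m.

T_allow = 1.53×10^5 N·m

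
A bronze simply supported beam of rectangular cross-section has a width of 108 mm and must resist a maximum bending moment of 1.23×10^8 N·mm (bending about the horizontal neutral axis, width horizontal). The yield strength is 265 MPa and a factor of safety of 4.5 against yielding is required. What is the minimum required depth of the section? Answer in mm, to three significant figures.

σ_allow = 265/4.5 = 58.89 MPa.
For a rectangular section σ = 6M/(bh²), so h² = 6M/(b σ_allow) = 6×1.2300×10^8/(108×58.89) = 116000 mm².
h = 340.6 mm.

h = 341 mm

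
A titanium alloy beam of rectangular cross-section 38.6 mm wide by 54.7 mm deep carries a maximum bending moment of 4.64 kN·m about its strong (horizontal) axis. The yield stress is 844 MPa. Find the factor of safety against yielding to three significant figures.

Section modulus S = bh²/6 = 38.6×54.7²/6 = 19250 mm³.
σ = M/S = 4640000/19250 = 241.1 MPa.
n = 844/241.1 = 3.501.

n = 3.50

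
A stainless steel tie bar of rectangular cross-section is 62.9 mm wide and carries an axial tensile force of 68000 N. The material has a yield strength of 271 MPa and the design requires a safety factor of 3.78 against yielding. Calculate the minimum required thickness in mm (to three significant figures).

t = 15.1 mm

σ_allow = 271/3.78 = 71.69 MPa.
Required area A = F/σ_allow = 68000/71.69 = 948.5 mm².
t = A/w = 948.5/62.9 = 15.08 mm.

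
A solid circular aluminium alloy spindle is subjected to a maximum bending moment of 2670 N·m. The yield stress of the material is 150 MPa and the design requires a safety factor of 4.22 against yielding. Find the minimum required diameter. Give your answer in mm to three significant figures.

d = 91.5 mm

σ_allow = 150/4.22 = 35.55 MPa.
For a solid circular section σ = 32M/(πd³), so d³ = 32M/(π σ_allow) = 32×2670000/(π×35.55) = 765100 mm³.
d = 91.46 mm.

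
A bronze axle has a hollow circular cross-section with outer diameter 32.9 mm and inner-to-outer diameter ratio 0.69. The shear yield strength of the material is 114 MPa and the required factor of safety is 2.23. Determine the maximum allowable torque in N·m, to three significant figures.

τ_allow = 114/2.23 = 51.12 MPa.
For a hollow shaft T_allow = τ_allow·πd_o³(1−k⁴)/16 with 1−k⁴ = 0.7733, so πd_o³(1−k⁴)/16 = 5407 mm³.
T_allow = 51.12×5407 = 276400 N·mm = 276.4 N·m.

T_allow = 276 N·m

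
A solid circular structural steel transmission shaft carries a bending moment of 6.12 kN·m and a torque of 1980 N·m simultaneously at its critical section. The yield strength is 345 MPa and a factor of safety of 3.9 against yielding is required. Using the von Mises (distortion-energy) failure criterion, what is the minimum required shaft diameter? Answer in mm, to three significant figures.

σ_allow = σ_y/n = 345/3.9 = 88.46 MPa.
For a solid shaft σ_b = 32M/(πd³) and τ = 16T/(πd³), so the von Mises stress is σ' = (16/πd³)·√(4M²+3T²).
√(4M²+3T²) = √(4×(6.120×10^6)² + 3×(1.980×10^6)²) = 1.271×10^7 N·mm.
d³ = 16×1.271×10^7/(π×88.46) = 731800 mm³.
d = 90.12 mm.

d = 90.1 mm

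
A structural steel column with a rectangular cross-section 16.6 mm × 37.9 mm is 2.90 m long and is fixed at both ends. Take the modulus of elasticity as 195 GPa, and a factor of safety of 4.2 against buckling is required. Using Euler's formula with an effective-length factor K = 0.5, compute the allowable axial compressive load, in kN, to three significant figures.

Buckling occurs about the weak axis: I_min = h·b³/12 = 37.9×16.6³/12 = 14450 mm⁴ (b = 16.6 mm is the smaller dimension).
Effective length L_e = KL = 0.5×2.90 m = 1450 mm.
Euler critical load P_cr = π²EI/L_e² = π²×195000×14450/1450² = 13220 N.
P_allow = P_cr/n = 13220/4.2 = 3149 N.

P_allow = 3.15 kN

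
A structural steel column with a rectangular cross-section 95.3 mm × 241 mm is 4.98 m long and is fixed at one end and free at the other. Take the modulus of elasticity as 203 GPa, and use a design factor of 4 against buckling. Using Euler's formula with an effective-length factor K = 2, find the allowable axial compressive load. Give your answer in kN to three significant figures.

P_allow = 87.8 kN

Buckling occurs about the weak axis: I_min = h·b³/12 = 241×95.3³/12 = 1.738×10^7 mm⁴ (b = 95.3 mm is the smaller dimension).
Effective length L_e = KL = 2×4.98 m = 9960 mm.
Euler critical load P_cr = π²EI/L_e² = π²×203000×1.738×10^7/9960² = 351100 N.
P_allow = P_cr/n = 351100/4 = 87770 N.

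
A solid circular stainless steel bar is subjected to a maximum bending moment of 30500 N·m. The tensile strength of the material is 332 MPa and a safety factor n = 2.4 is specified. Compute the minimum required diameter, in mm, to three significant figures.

d = 131 mm

σ_allow = 332/2.4 = 138.3 MPa.
For a solid circular section σ = 32M/(πd³), so d³ = 32M/(π σ_allow) = 32×3.0500×10^7/(π×138.3) = 2.246×10^6 mm³.
d = 131.0 mm.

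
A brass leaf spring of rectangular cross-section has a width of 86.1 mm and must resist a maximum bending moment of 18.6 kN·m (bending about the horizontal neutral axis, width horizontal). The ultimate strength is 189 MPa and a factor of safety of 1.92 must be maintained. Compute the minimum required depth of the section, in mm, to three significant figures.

σ_allow = 189/1.92 = 98.44 MPa.
For a rectangular section σ = 6M/(bh²), so h² = 6M/(b σ_allow) = 6×1.8600×10^7/(86.1×98.44) = 13170 mm².
h = 114.7 mm.

h = 115 mm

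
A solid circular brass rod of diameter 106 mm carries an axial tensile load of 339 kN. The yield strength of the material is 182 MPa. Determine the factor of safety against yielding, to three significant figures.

A = πd²/4 = 8825 mm².
σ = F/A = 339000/8825 = 38.41 MPa.
n = 182/38.41 = 4.738.

n = 4.74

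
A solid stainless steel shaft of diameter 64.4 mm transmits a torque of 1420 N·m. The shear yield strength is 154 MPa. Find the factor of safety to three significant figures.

n = 5.69

τ = 16T/(πd³) = 16×1420000/(π×64.4³) = 27.08 MPa.
n = τ_limit/τ = 154/27.08 = 5.687.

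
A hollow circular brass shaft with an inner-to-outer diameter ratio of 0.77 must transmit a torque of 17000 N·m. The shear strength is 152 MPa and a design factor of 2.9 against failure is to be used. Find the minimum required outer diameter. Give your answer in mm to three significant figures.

τ_allow = 152/2.9 = 52.41 MPa.
For a hollow shaft τ = 16T/[πd_o³(1−k⁴)] with k = 0.77, so 1−k⁴ = 0.6485.
d_o³ = 16T/[π τ_allow (1−k⁴)] = 16×1.7000×10^7/(π×52.41×0.6485) = 2.547×10^6 mm³.
d_o = 136.6 mm.

d_o = 137 mm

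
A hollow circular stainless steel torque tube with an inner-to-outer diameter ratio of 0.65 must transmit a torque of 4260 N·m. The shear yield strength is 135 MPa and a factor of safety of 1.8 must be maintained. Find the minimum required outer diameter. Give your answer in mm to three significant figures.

d_o = 70.6 mm

τ_allow = 135/1.8 = 75.00 MPa.
For a hollow shaft τ = 16T/[πd_o³(1−k⁴)] with k = 0.65, so 1−k⁴ = 0.8215.
d_o³ = 16T/[π τ_allow (1−k⁴)] = 16×4260000/(π×75.00×0.8215) = 352100 mm³.
d_o = 70.62 mm.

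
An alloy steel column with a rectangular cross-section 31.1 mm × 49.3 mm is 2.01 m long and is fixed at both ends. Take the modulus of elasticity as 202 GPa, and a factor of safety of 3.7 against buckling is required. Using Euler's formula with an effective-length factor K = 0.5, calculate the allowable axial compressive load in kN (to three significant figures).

P_allow = 65.9 kN

Buckling occurs about the weak axis: I_min = h·b³/12 = 49.3×31.1³/12 = 123600 mm⁴ (b = 31.1 mm is the smaller dimension).
Effective length L_e = KL = 0.5×2.01 m = 1005 mm.
Euler critical load P_cr = π²EI/L_e² = π²×202000×123600/1005² = 243900 N.
P_allow = P_cr/n = 243900/3.7 = 65930 N.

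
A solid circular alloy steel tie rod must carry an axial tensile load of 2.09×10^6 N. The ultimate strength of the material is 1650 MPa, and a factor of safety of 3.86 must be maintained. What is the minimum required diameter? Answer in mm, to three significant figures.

Allowable stress σ_allow = 1650/3.86 = 427.5 MPa.
Required area A = F/σ_allow = 2090000/427.5 = 4889 mm².
A = πd²/4 → d = √(4A/π) = 78.90 mm.

d = 78.9 mm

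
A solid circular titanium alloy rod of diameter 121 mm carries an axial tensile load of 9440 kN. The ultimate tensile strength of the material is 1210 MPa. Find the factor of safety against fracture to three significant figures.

n = 1.47

A = πd²/4 = 11500 mm².
σ = F/A = 9440000/11500 = 820.9 MPa.
n = 1210/820.9 = 1.474.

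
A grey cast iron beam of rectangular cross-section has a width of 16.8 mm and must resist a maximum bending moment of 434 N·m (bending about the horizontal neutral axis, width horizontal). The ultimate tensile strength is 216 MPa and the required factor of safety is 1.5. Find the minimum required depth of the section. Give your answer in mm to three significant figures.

h = 32.8 mm

σ_allow = 216/1.5 = 144.0 MPa.
For a rectangular section σ = 6M/(bh²), so h² = 6M/(b σ_allow) = 6×434000/(16.8×144.0) = 1076 mm².
h = 32.81 mm.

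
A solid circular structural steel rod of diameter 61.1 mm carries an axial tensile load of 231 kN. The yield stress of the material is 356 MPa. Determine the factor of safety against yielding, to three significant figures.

A = πd²/4 = 2932 mm².
σ = F/A = 231000/2932 = 78.78 MPa.
n = 356/78.78 = 4.519.

n = 4.52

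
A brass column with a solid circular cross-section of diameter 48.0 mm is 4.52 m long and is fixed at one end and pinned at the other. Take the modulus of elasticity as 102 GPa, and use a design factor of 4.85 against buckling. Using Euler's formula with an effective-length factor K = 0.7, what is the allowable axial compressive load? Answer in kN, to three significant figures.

P_allow = 5.40 kN

I = πd⁴/64 = π×48.0⁴/64 = 260600 mm⁴.
Effective length L_e = KL = 0.7×4.52 m = 3164 mm.
Euler critical load P_cr = π²EI/L_e² = π²×102000×260600/3164² = 26200 N.
P_allow = P_cr/n = 26200/4.85 = 5403 N.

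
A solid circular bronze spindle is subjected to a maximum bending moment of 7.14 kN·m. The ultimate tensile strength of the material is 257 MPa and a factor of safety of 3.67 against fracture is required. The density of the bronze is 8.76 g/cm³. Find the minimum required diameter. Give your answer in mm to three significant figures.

σ_allow = 257/3.67 = 70.03 MPa.
For a solid circular section σ = 32M/(πd³), so d³ = 32M/(π σ_allow) = 32×7140000/(π×70.03) = 1.039×10^6 mm³.
d = 101.3 mm.

d = 101 mm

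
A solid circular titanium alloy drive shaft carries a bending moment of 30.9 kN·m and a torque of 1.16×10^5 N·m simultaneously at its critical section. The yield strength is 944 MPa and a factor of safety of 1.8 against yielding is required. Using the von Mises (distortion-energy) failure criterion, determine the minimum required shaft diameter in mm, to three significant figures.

d = 127 mm

σ_allow = σ_y/n = 944/1.8 = 524.4 MPa.
For a solid shaft σ_b = 32M/(πd³) and τ = 16T/(πd³), so the von Mises stress is σ' = (16/πd³)·√(4M²+3T²).
√(4M²+3T²) = √(4×(3.090×10^7)² + 3×(1.160×10^8)²) = 2.102×10^8 N·mm.
d³ = 16×2.102×10^8/(π×524.4) = 2.041×10^6 mm³.
d = 126.9 mm.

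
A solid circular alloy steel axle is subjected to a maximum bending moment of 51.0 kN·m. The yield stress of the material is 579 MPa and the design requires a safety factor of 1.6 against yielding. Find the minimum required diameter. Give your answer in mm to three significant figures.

d = 113 mm

σ_allow = 579/1.6 = 361.9 MPa.
For a solid circular section σ = 32M/(πd³), so d³ = 32M/(π σ_allow) = 32×5.1000×10^7/(π×361.9) = 1.436×10^6 mm³.
d = 112.8 mm.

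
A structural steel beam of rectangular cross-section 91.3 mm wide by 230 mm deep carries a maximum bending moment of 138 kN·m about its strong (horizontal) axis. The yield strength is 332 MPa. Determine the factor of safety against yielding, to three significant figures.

n = 1.94

Section modulus S = bh²/6 = 91.3×230²/6 = 805000 mm³.
σ = M/S = 1.3800×10^8/805000 = 171.4 MPa.
n = 332/171.4 = 1.937.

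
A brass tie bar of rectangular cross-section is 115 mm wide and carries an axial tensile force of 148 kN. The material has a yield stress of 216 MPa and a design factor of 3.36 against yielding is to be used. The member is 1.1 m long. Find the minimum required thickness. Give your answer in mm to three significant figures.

t = 20.0 mm

σ_allow = 216/3.36 = 64.29 MPa.
Required area A = F/σ_allow = 148000/64.29 = 2302 mm².
t = A/w = 2302/115 = 20.02 mm.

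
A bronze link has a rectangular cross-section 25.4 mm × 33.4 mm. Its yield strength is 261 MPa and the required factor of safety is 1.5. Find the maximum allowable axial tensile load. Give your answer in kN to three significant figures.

F_allow = 148 kN

σ_allow = 261/1.5 = 174.0 MPa.
A = 25.4×33.4 = 848.4 mm².
F_allow = σ_allow × A = 174.0×848.4 = 147600 N.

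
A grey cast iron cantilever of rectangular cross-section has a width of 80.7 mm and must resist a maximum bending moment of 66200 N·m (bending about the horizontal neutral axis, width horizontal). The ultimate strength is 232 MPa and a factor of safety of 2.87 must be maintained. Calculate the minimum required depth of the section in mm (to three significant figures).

h = 247 mm

σ_allow = 232/2.87 = 80.84 MPa.
For a rectangular section σ = 6M/(bh²), so h² = 6M/(b σ_allow) = 6×6.6200×10^7/(80.7×80.84) = 60890 mm².
h = 246.8 mm.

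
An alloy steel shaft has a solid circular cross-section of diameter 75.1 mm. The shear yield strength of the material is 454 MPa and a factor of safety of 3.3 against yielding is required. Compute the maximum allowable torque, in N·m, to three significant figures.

T_allow = 11400 N·m

τ_allow = 454/3.3 = 137.6 MPa.
For a solid shaft T_allow = τ_allow·πd³/16; πd³/16 = π×75.1³/16 = 83170 mm³.
T_allow = 137.6×83170 = 1.144×10^7 N·mm = 11440 N·m.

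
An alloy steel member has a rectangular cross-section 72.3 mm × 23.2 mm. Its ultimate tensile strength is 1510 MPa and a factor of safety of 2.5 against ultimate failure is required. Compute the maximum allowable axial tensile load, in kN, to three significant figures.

F_allow = 1010 kN

σ_allow = 1510/2.5 = 604.0 MPa.
A = 72.3×23.2 = 1677 mm².
F_allow = σ_allow × A = 604.0×1677 = 1.013×10^6 N.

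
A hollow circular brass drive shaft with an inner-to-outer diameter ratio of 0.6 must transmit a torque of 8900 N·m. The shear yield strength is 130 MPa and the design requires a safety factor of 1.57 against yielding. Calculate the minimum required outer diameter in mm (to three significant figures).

d_o = 85.7 mm

τ_allow = 130/1.57 = 82.80 MPa.
For a hollow shaft τ = 16T/[πd_o³(1−k⁴)] with k = 0.6, so 1−k⁴ = 0.8704.
d_o³ = 16T/[π τ_allow (1−k⁴)] = 16×8900000/(π×82.80×0.8704) = 628900 mm³.
d_o = 85.68 mm.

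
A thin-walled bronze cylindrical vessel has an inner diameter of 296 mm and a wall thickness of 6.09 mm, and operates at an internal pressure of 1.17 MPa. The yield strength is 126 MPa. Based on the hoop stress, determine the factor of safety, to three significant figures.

n = 4.43

σ_h = pD/(2t) = 1.17×296/(2×6.09) = 28.43 MPa.
n = 126/28.43 = 4.431.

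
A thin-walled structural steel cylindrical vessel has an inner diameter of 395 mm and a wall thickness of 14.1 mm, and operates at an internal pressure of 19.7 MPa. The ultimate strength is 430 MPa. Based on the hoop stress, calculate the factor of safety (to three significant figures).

n = 1.56

σ_h = pD/(2t) = 19.7×395/(2×14.1) = 275.9 MPa.
n = 430/275.9 = 1.558.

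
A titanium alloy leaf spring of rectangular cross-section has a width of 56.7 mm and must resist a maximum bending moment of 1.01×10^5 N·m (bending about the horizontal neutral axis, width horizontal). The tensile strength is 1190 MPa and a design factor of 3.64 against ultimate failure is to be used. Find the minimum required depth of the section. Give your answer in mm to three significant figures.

h = 181 mm

σ_allow = 1190/3.64 = 326.9 MPa.
For a rectangular section σ = 6M/(bh²), so h² = 6M/(b σ_allow) = 6×1.0100×10^8/(56.7×326.9) = 32690 mm².
h = 180.8 mm.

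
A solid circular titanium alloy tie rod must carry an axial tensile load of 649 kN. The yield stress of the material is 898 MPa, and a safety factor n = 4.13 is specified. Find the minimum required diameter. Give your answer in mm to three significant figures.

Allowable stress σ_allow = 898/4.13 = 217.4 MPa.
Required area A = F/σ_allow = 649000/217.4 = 2985 mm².
A = πd²/4 → d = √(4A/π) = 61.65 mm.

d = 61.6 mm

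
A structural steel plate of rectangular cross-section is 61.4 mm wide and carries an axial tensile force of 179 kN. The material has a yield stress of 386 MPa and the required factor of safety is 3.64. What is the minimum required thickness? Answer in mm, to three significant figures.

t = 27.5 mm

σ_allow = 386/3.64 = 106.0 MPa.
Required area A = F/σ_allow = 179000/106.0 = 1688 mm².
t = A/w = 1688/61.4 = 27.49 mm.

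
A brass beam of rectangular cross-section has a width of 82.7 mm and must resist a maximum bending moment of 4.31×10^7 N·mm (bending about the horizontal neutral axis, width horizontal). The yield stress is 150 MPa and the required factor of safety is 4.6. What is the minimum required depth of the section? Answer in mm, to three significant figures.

h = 310 mm

σ_allow = 150/4.6 = 32.61 MPa.
For a rectangular section σ = 6M/(bh²), so h² = 6M/(b σ_allow) = 6×4.3100×10^7/(82.7×32.61) = 95890 mm².
h = 309.7 mm.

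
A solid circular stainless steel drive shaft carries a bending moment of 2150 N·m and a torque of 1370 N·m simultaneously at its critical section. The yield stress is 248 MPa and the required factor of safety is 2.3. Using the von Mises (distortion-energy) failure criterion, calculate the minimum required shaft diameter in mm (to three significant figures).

σ_allow = σ_y/n = 248/2.3 = 107.8 MPa.
For a solid shaft σ_b = 32M/(πd³) and τ = 16T/(πd³), so the von Mises stress is σ' = (16/πd³)·√(4M²+3T²).
√(4M²+3T²) = √(4×(2.150×10^6)² + 3×(1.370×10^6)²) = 4.911×10^6 N·mm.
d³ = 16×4.911×10^6/(π×107.8) = 232000 mm³.
d = 61.44 mm.

d = 61.4 mm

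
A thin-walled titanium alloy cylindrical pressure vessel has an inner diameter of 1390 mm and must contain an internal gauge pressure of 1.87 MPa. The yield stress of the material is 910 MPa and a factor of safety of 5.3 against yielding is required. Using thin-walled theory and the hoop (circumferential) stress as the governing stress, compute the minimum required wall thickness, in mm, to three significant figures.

σ_allow = 910/5.3 = 171.7 MPa.
Hoop stress σ_h = pD/(2t), so t = pD/(2σ_allow) = 1.87×1390/(2×171.7) = 7.569 mm.

t = 7.57 mm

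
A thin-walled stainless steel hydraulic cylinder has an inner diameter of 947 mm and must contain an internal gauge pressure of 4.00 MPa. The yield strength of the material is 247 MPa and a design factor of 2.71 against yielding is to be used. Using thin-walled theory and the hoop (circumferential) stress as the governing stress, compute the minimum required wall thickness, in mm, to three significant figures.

t = 20.8 mm

σ_allow = 247/2.71 = 91.14 MPa.
Hoop stress σ_h = pD/(2t), so t = pD/(2σ_allow) = 4.00×947/(2×91.14) = 20.78 mm.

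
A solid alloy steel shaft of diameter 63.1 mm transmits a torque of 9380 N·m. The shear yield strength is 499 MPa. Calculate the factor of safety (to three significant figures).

n = 2.62

τ = 16T/(πd³) = 16×9380000/(π×63.1³) = 190.1 MPa.
n = τ_limit/τ = 499/190.1 = 2.624.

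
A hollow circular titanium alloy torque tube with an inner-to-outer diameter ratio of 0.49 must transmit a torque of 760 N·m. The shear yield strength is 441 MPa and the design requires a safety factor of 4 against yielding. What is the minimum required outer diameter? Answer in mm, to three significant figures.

τ_allow = 441/4 = 110.2 MPa.
For a hollow shaft τ = 16T/[πd_o³(1−k⁴)] with k = 0.49, so 1−k⁴ = 0.9424.
d_o³ = 16T/[π τ_allow (1−k⁴)] = 16×760000/(π×110.2×0.9424) = 37260 mm³.
d_o = 33.40 mm.

d_o = 33.4 mm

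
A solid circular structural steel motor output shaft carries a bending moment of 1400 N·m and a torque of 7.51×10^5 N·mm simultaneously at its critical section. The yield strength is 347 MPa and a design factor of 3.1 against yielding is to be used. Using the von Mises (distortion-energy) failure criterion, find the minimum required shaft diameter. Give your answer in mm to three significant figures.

d = 52.0 mm

σ_allow = σ_y/n = 347/3.1 = 111.9 MPa.
For a solid shaft σ_b = 32M/(πd³) and τ = 16T/(πd³), so the von Mises stress is σ' = (16/πd³)·√(4M²+3T²).
√(4M²+3T²) = √(4×(1.400×10^6)² + 3×(751000)²) = 3.087×10^6 N·mm.
d³ = 16×3.087×10^6/(π×111.9) = 140500 mm³.
d = 51.98 mm.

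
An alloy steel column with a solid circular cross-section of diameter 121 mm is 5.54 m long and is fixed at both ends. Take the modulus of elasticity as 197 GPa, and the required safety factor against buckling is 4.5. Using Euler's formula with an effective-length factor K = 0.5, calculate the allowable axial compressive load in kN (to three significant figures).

P_allow = 593 kN

I = πd⁴/64 = π×121⁴/64 = 1.052×10^7 mm⁴.
Effective length L_e = KL = 0.5×5.54 m = 2770 mm.
Euler critical load P_cr = π²EI/L_e² = π²×197000×1.052×10^7/2770² = 2.666×10^6 N.
P_allow = P_cr/n = 2.666×10^6/4.5 = 592500 N.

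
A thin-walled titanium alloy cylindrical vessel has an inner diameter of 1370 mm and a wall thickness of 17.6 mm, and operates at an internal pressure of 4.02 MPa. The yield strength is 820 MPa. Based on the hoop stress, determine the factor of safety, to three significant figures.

n = 5.24

σ_h = pD/(2t) = 4.02×1370/(2×17.6) = 156.5 MPa.
n = 820/156.5 = 5.241.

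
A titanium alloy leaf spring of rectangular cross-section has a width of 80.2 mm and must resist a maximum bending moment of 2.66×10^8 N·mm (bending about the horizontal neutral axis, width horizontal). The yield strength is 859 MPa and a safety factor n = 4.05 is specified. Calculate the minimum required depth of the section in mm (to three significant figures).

h = 306 mm

σ_allow = 859/4.05 = 212.1 MPa.
For a rectangular section σ = 6M/(bh²), so h² = 6M/(b σ_allow) = 6×2.6600×10^8/(80.2×212.1) = 93830 mm².
h = 306.3 mm.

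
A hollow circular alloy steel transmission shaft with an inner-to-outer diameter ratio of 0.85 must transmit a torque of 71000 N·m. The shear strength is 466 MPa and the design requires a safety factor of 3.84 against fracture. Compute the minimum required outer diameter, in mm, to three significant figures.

d_o = 184 mm

τ_allow = 466/3.84 = 121.4 MPa.
For a hollow shaft τ = 16T/[πd_o³(1−k⁴)] with k = 0.85, so 1−k⁴ = 0.4780.
d_o³ = 16T/[π τ_allow (1−k⁴)] = 16×7.1000×10^7/(π×121.4×0.4780) = 6.234×10^6 mm³.
d_o = 184.0 mm.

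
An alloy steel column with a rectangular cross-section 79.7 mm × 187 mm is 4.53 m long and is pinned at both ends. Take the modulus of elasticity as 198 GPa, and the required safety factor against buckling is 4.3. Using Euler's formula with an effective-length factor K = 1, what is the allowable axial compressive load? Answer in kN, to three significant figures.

Buckling occurs about the weak axis: I_min = h·b³/12 = 187×79.7³/12 = 7.889×10^6 mm⁴ (b = 79.7 mm is the smaller dimension).
Effective length L_e = KL = 1×4.53 m = 4530 mm.
Euler critical load P_cr = π²EI/L_e² = π²×198000×7.889×10^6/4530² = 751300 N.
P_allow = P_cr/n = 751300/4.3 = 174700 N.

P_allow = 175 kN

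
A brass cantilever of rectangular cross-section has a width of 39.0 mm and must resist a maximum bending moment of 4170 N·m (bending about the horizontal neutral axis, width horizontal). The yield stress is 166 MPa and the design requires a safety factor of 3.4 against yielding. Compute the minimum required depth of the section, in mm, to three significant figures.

σ_allow = 166/3.4 = 48.82 MPa.
For a rectangular section σ = 6M/(bh²), so h² = 6M/(b σ_allow) = 6×4170000/(39.0×48.82) = 13140 mm².
h = 114.6 mm.

h = 115 mm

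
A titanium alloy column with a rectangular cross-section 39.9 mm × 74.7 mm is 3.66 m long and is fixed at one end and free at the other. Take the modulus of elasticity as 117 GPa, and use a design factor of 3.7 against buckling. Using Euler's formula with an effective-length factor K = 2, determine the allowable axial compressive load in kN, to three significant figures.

P_allow = 2.30 kN

Buckling occurs about the weak axis: I_min = h·b³/12 = 74.7×39.9³/12 = 395400 mm⁴ (b = 39.9 mm is the smaller dimension).
Effective length L_e = KL = 2×3.66 m = 7320 mm.
Euler critical load P_cr = π²EI/L_e² = π²×117000×395400/7320² = 8522 N.
P_allow = P_cr/n = 8522/3.7 = 2303 N.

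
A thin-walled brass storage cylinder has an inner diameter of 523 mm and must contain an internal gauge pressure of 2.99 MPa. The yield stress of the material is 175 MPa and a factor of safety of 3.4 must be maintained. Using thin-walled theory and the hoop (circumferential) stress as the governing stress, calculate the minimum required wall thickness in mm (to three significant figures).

σ_allow = 175/3.4 = 51.47 MPa.
Hoop stress σ_h = pD/(2t), so t = pD/(2σ_allow) = 2.99×523/(2×51.47) = 15.19 mm.

t = 15.2 mm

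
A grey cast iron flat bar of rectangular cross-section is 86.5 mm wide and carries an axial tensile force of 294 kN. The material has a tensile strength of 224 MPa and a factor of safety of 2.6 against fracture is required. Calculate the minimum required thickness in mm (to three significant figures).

t = 39.5 mm

σ_allow = 224/2.6 = 86.15 MPa.
Required area A = F/σ_allow = 294000/86.15 = 3413 mm².
t = A/w = 3413/86.5 = 39.45 mm.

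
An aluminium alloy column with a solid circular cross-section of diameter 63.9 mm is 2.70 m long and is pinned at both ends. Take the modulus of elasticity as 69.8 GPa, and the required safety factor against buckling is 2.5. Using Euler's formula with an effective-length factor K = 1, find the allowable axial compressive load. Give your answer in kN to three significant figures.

I = πd⁴/64 = π×63.9⁴/64 = 818400 mm⁴.
Effective length L_e = KL = 1×2.70 m = 2700 mm.
Euler critical load P_cr = π²EI/L_e² = π²×69800×818400/2700² = 77340 N.
P_allow = P_cr/n = 77340/2.5 = 30940 N.

P_allow = 30.9 kN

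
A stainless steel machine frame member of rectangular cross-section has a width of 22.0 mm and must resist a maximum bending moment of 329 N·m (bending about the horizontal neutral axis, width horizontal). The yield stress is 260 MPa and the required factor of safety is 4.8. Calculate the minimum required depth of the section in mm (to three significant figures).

h = 40.7 mm

σ_allow = 260/4.8 = 54.17 MPa.
For a rectangular section σ = 6M/(bh²), so h² = 6M/(b σ_allow) = 6×329000/(22.0×54.17) = 1657 mm².
h = 40.70 mm.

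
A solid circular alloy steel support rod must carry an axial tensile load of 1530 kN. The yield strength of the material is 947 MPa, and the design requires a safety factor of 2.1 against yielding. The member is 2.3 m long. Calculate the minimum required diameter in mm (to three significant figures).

d = 65.7 mm

Allowable stress σ_allow = 947/2.1 = 451.0 MPa.
Required area A = F/σ_allow = 1530000/451.0 = 3393 mm².
A = πd²/4 → d = √(4A/π) = 65.73 mm.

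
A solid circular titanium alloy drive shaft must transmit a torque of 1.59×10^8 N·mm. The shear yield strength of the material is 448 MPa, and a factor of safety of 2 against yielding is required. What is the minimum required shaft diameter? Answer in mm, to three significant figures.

Allowable shear stress τ_allow = 448/2 = 224.0 MPa.
For a solid shaft τ = 16T/(πd³), so d³ = 16T/(π τ_allow) = 16×1.5900×10^8/(π×224.0) = 3.615×10^6 mm³.
d = (3.615×10^6)^(1/3) = 153.5 mm.

d = 153 mm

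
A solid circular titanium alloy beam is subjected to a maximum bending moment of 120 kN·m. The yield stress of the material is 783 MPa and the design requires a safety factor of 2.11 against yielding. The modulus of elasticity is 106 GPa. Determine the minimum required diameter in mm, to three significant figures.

σ_allow = 783/2.11 = 371.1 MPa.
For a solid circular section σ = 32M/(πd³), so d³ = 32M/(π σ_allow) = 32×1.2000×10^8/(π×371.1) = 3.294×10^6 mm³.
d = 148.8 mm.

d = 149 mm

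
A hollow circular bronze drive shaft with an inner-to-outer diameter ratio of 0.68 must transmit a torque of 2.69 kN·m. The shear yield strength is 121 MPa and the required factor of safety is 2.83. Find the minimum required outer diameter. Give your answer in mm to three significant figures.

τ_allow = 121/2.83 = 42.76 MPa.
For a hollow shaft τ = 16T/[πd_o³(1−k⁴)] with k = 0.68, so 1−k⁴ = 0.7862.
d_o³ = 16T/[π τ_allow (1−k⁴)] = 16×2690000/(π×42.76×0.7862) = 407600 mm³.
d_o = 74.14 mm.

d_o = 74.1 mm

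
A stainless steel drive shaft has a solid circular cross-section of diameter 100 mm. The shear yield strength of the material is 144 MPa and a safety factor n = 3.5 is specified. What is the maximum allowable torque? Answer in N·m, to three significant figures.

T_allow = 8080 N·m

τ_allow = 144/3.5 = 41.14 MPa.
For a solid shaft T_allow = τ_allow·πd³/16; πd³/16 = π×100³/16 = 196300 mm³.
T_allow = 41.14×196300 = 8.078×10^6 N·mm = 8078 N·m.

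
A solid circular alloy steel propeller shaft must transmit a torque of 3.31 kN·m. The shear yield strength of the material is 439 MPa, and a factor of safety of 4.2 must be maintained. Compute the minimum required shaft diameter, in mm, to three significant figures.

d = 54.4 mm

Allowable shear stress τ_allow = 439/4.2 = 104.5 MPa.
For a solid shaft τ = 16T/(πd³), so d³ = 16T/(π τ_allow) = 16×3310000/(π×104.5) = 161300 mm³.
d = (161300)^(1/3) = 54.43 mm.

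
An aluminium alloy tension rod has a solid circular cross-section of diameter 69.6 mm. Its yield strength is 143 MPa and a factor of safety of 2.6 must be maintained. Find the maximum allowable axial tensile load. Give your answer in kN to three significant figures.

σ_allow = 143/2.6 = 55.00 MPa.
A = πd²/4 = π×69.6²/4 = 3805 mm².
F_allow = σ_allow × A = 55.00×3805 = 209300 N.

F_allow = 209 kN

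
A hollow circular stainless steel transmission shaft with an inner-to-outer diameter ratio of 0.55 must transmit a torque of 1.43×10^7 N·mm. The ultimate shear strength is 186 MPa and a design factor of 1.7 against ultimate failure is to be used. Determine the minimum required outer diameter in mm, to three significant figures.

τ_allow = 186/1.7 = 109.4 MPa.
For a hollow shaft τ = 16T/[πd_o³(1−k⁴)] with k = 0.55, so 1−k⁴ = 0.9085.
d_o³ = 16T/[π τ_allow (1−k⁴)] = 16×1.4300×10^7/(π×109.4×0.9085) = 732700 mm³.
d_o = 90.15 mm.

d_o = 90.2 mm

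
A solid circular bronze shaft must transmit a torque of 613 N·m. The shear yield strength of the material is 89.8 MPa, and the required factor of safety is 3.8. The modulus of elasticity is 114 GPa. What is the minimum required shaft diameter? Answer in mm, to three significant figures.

d = 50.9 mm

Allowable shear stress τ_allow = 89.8/3.8 = 23.63 MPa.
For a solid shaft τ = 16T/(πd³), so d³ = 16T/(π τ_allow) = 16×613000/(π×23.63) = 132100 mm³.
d = (132100)^(1/3) = 50.93 mm.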